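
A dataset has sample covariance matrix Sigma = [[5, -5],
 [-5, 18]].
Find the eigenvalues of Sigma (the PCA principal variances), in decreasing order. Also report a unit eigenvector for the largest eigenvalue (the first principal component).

Step 1 — characteristic polynomial of 2×2 Sigma:
  det(Sigma - λI) = λ² - trace · λ + det = 0.
  trace = 5 + 18 = 23, det = 5·18 - (-5)² = 65.
Step 2 — discriminant:
  Δ = trace² - 4·det = 529 - 260 = 269.
Step 3 — eigenvalues:
  λ = (trace ± √Δ)/2 = (23 ± 16.4012)/2,
  λ_1 = 19.7006,  λ_2 = 3.2994.

Step 4 — unit eigenvector for λ_1: solve (Sigma - λ_1 I)v = 0. First row:
  (5 - 19.7006)·v_x + (-5)·v_y = 0, i.e. (-14.7006)·v_x + (-5)·v_y = 0,
  so v ∝ (b, λ_1 - a) = (-5, 14.7006); multiply by -1 so the first entry is positive: u = (5, -14.7006).
  ||u|| = √((5)² + (-14.7006)²) = √(241.1079) ≈ 15.5277,
  v_1 = u/||u|| ≈ (0.322, -0.9467) (||v_1|| = 1).

λ_1 = 19.7006,  λ_2 = 3.2994;  v_1 ≈ (0.322, -0.9467)


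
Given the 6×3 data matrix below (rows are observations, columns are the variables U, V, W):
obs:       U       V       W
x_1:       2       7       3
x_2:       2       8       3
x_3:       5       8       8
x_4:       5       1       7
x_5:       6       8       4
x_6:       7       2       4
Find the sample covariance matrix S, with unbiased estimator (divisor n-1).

Step 1 — column means:
  mean(U) = (2 + 2 + 5 + 5 + 6 + 7) / 6 = 27/6 = 4.5
  mean(V) = (7 + 8 + 8 + 1 + 8 + 2) / 6 = 34/6 = 5.6667
  mean(W) = (3 + 3 + 8 + 7 + 4 + 4) / 6 = 29/6 = 4.8333

Step 2 — sample covariance S[i,j] = (1/(n-1)) · Σ_k (x_{k,i} - mean_i) · (x_{k,j} - mean_j), with n-1 = 5.
  S[U,U] = ((-2.5)·(-2.5) + (-2.5)·(-2.5) + (0.5)·(0.5) + (0.5)·(0.5) + (1.5)·(1.5) + (2.5)·(2.5)) / 5 = 21.5/5 = 4.3
  S[U,V] = ((-2.5)·(1.3333) + (-2.5)·(2.3333) + (0.5)·(2.3333) + (0.5)·(-4.6667) + (1.5)·(2.3333) + (2.5)·(-3.6667)) / 5 = -16/5 = -3.2
  S[U,W] = ((-2.5)·(-1.8333) + (-2.5)·(-1.8333) + (0.5)·(3.1667) + (0.5)·(2.1667) + (1.5)·(-0.8333) + (2.5)·(-0.8333)) / 5 = 8.5/5 = 1.7
  S[V,V] = ((1.3333)·(1.3333) + (2.3333)·(2.3333) + (2.3333)·(2.3333) + (-4.6667)·(-4.6667) + (2.3333)·(2.3333) + (-3.6667)·(-3.6667)) / 5 = 53.3333/5 = 10.6667
  S[V,W] = ((1.3333)·(-1.8333) + (2.3333)·(-1.8333) + (2.3333)·(3.1667) + (-4.6667)·(2.1667) + (2.3333)·(-0.8333) + (-3.6667)·(-0.8333)) / 5 = -8.3333/5 = -1.6667
  S[W,W] = ((-1.8333)·(-1.8333) + (-1.8333)·(-1.8333) + (3.1667)·(3.1667) + (2.1667)·(2.1667) + (-0.8333)·(-0.8333) + (-0.8333)·(-0.8333)) / 5 = 22.8333/5 = 4.5667

S is symmetric (S[j,i] = S[i,j]). Assembling:

S = [[4.3, -3.2, 1.7],
 [-3.2, 10.6667, -1.6667],
 [1.7, -1.6667, 4.5667]]


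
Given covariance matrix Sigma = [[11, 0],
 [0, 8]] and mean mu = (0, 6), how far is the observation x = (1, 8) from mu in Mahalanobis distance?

Step 1 — centre the observation: (x - mu) = (1, 2).

Step 2 — invert Sigma. det(Sigma) = 11·8 - (0)² = 88.
  Sigma^{-1} = (1/det) · [[d, -b], [-b, a]] = [[0.0909, 0],
 [0, 0.125]].

Step 3 — form the quadratic (x - mu)^T · Sigma^{-1} · (x - mu):
  Sigma^{-1} · (x - mu) = (0.0909, 0.25).
  (x - mu)^T · [Sigma^{-1} · (x - mu)] = (1)·(0.0909) + (2)·(0.25) = 0.5909.

Step 4 — take square root: d = √(0.5909) ≈ 0.7687.

d(x, mu) = √(0.5909) ≈ 0.7687


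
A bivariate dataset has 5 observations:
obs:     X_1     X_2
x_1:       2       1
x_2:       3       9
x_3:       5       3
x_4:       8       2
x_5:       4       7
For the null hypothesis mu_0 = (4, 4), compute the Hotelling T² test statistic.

Step 1 — sample mean vector:
  mean(X_1) = (2 + 3 + 5 + 8 + 4) / 5 = 22/5 = 4.4
  mean(X_2) = (1 + 9 + 3 + 2 + 7) / 5 = 22/5 = 4.4
  x̄ = (4.4, 4.4),  deviation x̄ - mu_0 = (4.4, 4.4) - (4, 4) = (0.4, 0.4).

Step 2 — sample covariance matrix, S[i,j] = (1/(n-1)) · Σ_k (x_{k,i} - mean_i) · (x_{k,j} - mean_j), divisor n-1 = 4:
  S[X_1,X_1] = ((-2.4)·(-2.4) + (-1.4)·(-1.4) + (0.6)·(0.6) + (3.6)·(3.6) + (-0.4)·(-0.4)) / 4 = 21.2/4 = 5.3
  S[X_1,X_2] = ((-2.4)·(-3.4) + (-1.4)·(4.6) + (0.6)·(-1.4) + (3.6)·(-2.4) + (-0.4)·(2.6)) / 4 = -8.8/4 = -2.2
  S[X_2,X_2] = ((-3.4)·(-3.4) + (4.6)·(4.6) + (-1.4)·(-1.4) + (-2.4)·(-2.4) + (2.6)·(2.6)) / 4 = 47.2/4 = 11.8
  S = [[5.3, -2.2],
 [-2.2, 11.8]].

Step 3 — invert S. det(S) = 5.3·11.8 - (-2.2)² = 57.7.
  S^{-1} = (1/det) · [[d, -b], [-b, a]] = [[0.2045, 0.0381],
 [0.0381, 0.0919]].

Step 4 — quadratic form (x̄ - mu_0)^T · S^{-1} · (x̄ - mu_0):
  S^{-1} · (x̄ - mu_0) = (0.0971, 0.052),
  (x̄ - mu_0)^T · [...] = (0.4)·(0.0971) + (0.4)·(0.052) = 0.0596.

Step 5 — scale by n: T² = 5 · 0.0596 = 0.2981.

T² ≈ 0.2981


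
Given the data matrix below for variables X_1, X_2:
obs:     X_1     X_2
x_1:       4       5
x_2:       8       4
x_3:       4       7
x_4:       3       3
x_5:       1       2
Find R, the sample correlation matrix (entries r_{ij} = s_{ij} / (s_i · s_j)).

Step 1 — column means:
  mean(X_1) = (4 + 8 + 4 + 3 + 1) / 5 = 20/5 = 4
  mean(X_2) = (5 + 4 + 7 + 3 + 2) / 5 = 21/5 = 4.2

Step 2 — sample variances and covariances s[i,j] = (1/(n-1)) · Σ_k (x_{k,i} - mean_i) · (x_{k,j} - mean_j), with n-1 = 4:
  s[X_1,X_1] = ((0)·(0) + (4)·(4) + (0)·(0) + (-1)·(-1) + (-3)·(-3)) / 4 = 26/4 = 6.5
  s[X_1,X_2] = ((0)·(0.8) + (4)·(-0.2) + (0)·(2.8) + (-1)·(-1.2) + (-3)·(-2.2)) / 4 = 7/4 = 1.75
  s[X_2,X_2] = ((0.8)·(0.8) + (-0.2)·(-0.2) + (2.8)·(2.8) + (-1.2)·(-1.2) + (-2.2)·(-2.2)) / 4 = 14.8/4 = 3.7
  Sample standard deviations s_i = √(s[i,i]):
  s(X_1) = √(6.5) = 2.5495
  s(X_2) = √(3.7) = 1.9235

Step 3 — r_{ij} = s_{ij} / (s_i · s_j):
  r[X_1,X_1] = 1 (diagonal).
  r[X_1,X_2] = 1.75 / (2.5495 · 1.9235) = 1.75 / 4.9041 = 0.3568
  r[X_2,X_2] = 1 (diagonal).

R is symmetric with unit diagonal. Assembling:

R = [[1, 0.3568],
 [0.3568, 1]]


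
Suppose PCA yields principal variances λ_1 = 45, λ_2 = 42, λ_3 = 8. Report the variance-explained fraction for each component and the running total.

Step 1 — total variance = trace(Sigma) = Σ λ_i = 45 + 42 + 8 = 95.

Step 2 — fraction explained by component i = λ_i / Σ λ:
  PC1: 45/95 = 0.4737
  PC2: 42/95 = 0.4421
  PC3: 8/95 = 0.0842

Step 3 — cumulative fraction after k components = (λ_1 + ... + λ_k) / Σ λ:
  k = 1: 45/95 = 0.4737
  k = 2: (45 + 42)/95 = 87/95 = 0.9158
  k = 3: (45 + 42 + 8)/95 = 95/95 = 1

Summary (fraction, with percent):

explained: PC1 0.4737 (47.37%), PC2 0.4421 (44.21%), PC3 0.0842 (8.42%);  cumulative: 0.4737, 0.9158, 1


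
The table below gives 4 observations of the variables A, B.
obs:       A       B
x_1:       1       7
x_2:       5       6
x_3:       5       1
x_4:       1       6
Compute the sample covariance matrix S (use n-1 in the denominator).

Step 1 — column means:
  mean(A) = (1 + 5 + 5 + 1) / 4 = 12/4 = 3
  mean(B) = (7 + 6 + 1 + 6) / 4 = 20/4 = 5

Step 2 — sample covariance S[i,j] = (1/(n-1)) · Σ_k (x_{k,i} - mean_i) · (x_{k,j} - mean_j), with n-1 = 3.
  S[A,A] = ((-2)·(-2) + (2)·(2) + (2)·(2) + (-2)·(-2)) / 3 = 16/3 = 5.3333
  S[A,B] = ((-2)·(2) + (2)·(1) + (2)·(-4) + (-2)·(1)) / 3 = -12/3 = -4
  S[B,B] = ((2)·(2) + (1)·(1) + (-4)·(-4) + (1)·(1)) / 3 = 22/3 = 7.3333

S is symmetric (S[j,i] = S[i,j]). Assembling:

S = [[5.3333, -4],
 [-4, 7.3333]]


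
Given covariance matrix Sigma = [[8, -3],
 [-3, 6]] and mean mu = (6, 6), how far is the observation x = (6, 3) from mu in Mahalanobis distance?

Step 1 — centre the observation: (x - mu) = (0, -3).

Step 2 — invert Sigma. det(Sigma) = 8·6 - (-3)² = 39.
  Sigma^{-1} = (1/det) · [[d, -b], [-b, a]] = [[0.1538, 0.0769],
 [0.0769, 0.2051]].

Step 3 — form the quadratic (x - mu)^T · Sigma^{-1} · (x - mu):
  Sigma^{-1} · (x - mu) = (-0.2308, -0.6154).
  (x - mu)^T · [Sigma^{-1} · (x - mu)] = (0)·(-0.2308) + (-3)·(-0.6154) = 1.8462.

Step 4 — take square root: d = √(1.8462) ≈ 1.3587.

d(x, mu) = √(1.8462) ≈ 1.3587


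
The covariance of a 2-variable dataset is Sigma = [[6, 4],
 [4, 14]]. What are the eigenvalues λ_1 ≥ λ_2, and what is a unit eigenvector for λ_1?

Step 1 — characteristic polynomial of 2×2 Sigma:
  det(Sigma - λI) = λ² - trace · λ + det = 0.
  trace = 6 + 14 = 20, det = 6·14 - (4)² = 68.
Step 2 — discriminant:
  Δ = trace² - 4·det = 400 - 272 = 128.
Step 3 — eigenvalues:
  λ = (trace ± √Δ)/2 = (20 ± 11.3137)/2,
  λ_1 = 15.6569,  λ_2 = 4.3431.

Step 4 — unit eigenvector for λ_1: solve (Sigma - λ_1 I)v = 0. First row:
  (6 - 15.6569)·v_x + (4)·v_y = 0, i.e. (-9.6569)·v_x + (4)·v_y = 0,
  so v ∝ (b, λ_1 - a) = (4, 9.6569) = u.
  ||u|| = √((4)² + (9.6569)²) = √(109.2548) ≈ 10.4525,
  v_1 = u/||u|| ≈ (0.3827, 0.9239) (||v_1|| = 1).

λ_1 = 15.6569,  λ_2 = 4.3431;  v_1 ≈ (0.3827, 0.9239)


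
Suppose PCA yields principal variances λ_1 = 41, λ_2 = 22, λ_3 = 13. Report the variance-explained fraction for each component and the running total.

Step 1 — total variance = trace(Sigma) = Σ λ_i = 41 + 22 + 13 = 76.

Step 2 — fraction explained by component i = λ_i / Σ λ:
  PC1: 41/76 = 0.5395
  PC2: 22/76 = 0.2895
  PC3: 13/76 = 0.1711

Step 3 — cumulative fraction after k components = (λ_1 + ... + λ_k) / Σ λ:
  k = 1: 41/76 = 0.5395
  k = 2: (41 + 22)/76 = 63/76 = 0.8289
  k = 3: (41 + 22 + 13)/76 = 76/76 = 1

Summary (fraction, with percent):

explained: PC1 0.5395 (53.95%), PC2 0.2895 (28.95%), PC3 0.1711 (17.11%);  cumulative: 0.5395, 0.8289, 1


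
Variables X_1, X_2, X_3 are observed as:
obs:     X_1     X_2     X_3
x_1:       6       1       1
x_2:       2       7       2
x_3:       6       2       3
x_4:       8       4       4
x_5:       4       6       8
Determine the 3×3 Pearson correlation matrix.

Step 1 — column means:
  mean(X_1) = (6 + 2 + 6 + 8 + 4) / 5 = 26/5 = 5.2
  mean(X_2) = (1 + 7 + 2 + 4 + 6) / 5 = 20/5 = 4
  mean(X_3) = (1 + 2 + 3 + 4 + 8) / 5 = 18/5 = 3.6

Step 2 — sample variances and covariances s[i,j] = (1/(n-1)) · Σ_k (x_{k,i} - mean_i) · (x_{k,j} - mean_j), with n-1 = 4:
  s[X_1,X_1] = ((0.8)·(0.8) + (-3.2)·(-3.2) + (0.8)·(0.8) + (2.8)·(2.8) + (-1.2)·(-1.2)) / 4 = 20.8/4 = 5.2
  s[X_1,X_2] = ((0.8)·(-3) + (-3.2)·(3) + (0.8)·(-2) + (2.8)·(0) + (-1.2)·(2)) / 4 = -16/4 = -4
  s[X_1,X_3] = ((0.8)·(-2.6) + (-3.2)·(-1.6) + (0.8)·(-0.6) + (2.8)·(0.4) + (-1.2)·(4.4)) / 4 = -1.6/4 = -0.4
  s[X_2,X_2] = ((-3)·(-3) + (3)·(3) + (-2)·(-2) + (0)·(0) + (2)·(2)) / 4 = 26/4 = 6.5
  s[X_2,X_3] = ((-3)·(-2.6) + (3)·(-1.6) + (-2)·(-0.6) + (0)·(0.4) + (2)·(4.4)) / 4 = 13/4 = 3.25
  s[X_3,X_3] = ((-2.6)·(-2.6) + (-1.6)·(-1.6) + (-0.6)·(-0.6) + (0.4)·(0.4) + (4.4)·(4.4)) / 4 = 29.2/4 = 7.3
  Sample standard deviations s_i = √(s[i,i]):
  s(X_1) = √(5.2) = 2.2804
  s(X_2) = √(6.5) = 2.5495
  s(X_3) = √(7.3) = 2.7019

Step 3 — r_{ij} = s_{ij} / (s_i · s_j):
  r[X_1,X_1] = 1 (diagonal).
  r[X_1,X_2] = -4 / (2.2804 · 2.5495) = -4 / 5.8138 = -0.688
  r[X_1,X_3] = -0.4 / (2.2804 · 2.7019) = -0.4 / 6.1612 = -0.0649
  r[X_2,X_2] = 1 (diagonal).
  r[X_2,X_3] = 3.25 / (2.5495 · 2.7019) = 3.25 / 6.8884 = 0.4718
  r[X_3,X_3] = 1 (diagonal).

R is symmetric with unit diagonal. Assembling:

R = [[1, -0.688, -0.0649],
 [-0.688, 1, 0.4718],
 [-0.0649, 0.4718, 1]]


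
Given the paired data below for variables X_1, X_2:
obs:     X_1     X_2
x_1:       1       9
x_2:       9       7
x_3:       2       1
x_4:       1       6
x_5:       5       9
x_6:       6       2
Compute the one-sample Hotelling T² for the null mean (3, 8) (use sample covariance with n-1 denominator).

Step 1 — sample mean vector:
  mean(X_1) = (1 + 9 + 2 + 1 + 5 + 6) / 6 = 24/6 = 4
  mean(X_2) = (9 + 7 + 1 + 6 + 9 + 2) / 6 = 34/6 = 5.6667
  x̄ = (4, 5.6667),  deviation x̄ - mu_0 = (4, 5.6667) - (3, 8) = (1, -2.3333).

Step 2 — sample covariance matrix, S[i,j] = (1/(n-1)) · Σ_k (x_{k,i} - mean_i) · (x_{k,j} - mean_j), divisor n-1 = 5:
  S[X_1,X_1] = ((-3)·(-3) + (5)·(5) + (-2)·(-2) + (-3)·(-3) + (1)·(1) + (2)·(2)) / 5 = 52/5 = 10.4
  S[X_1,X_2] = ((-3)·(3.3333) + (5)·(1.3333) + (-2)·(-4.6667) + (-3)·(0.3333) + (1)·(3.3333) + (2)·(-3.6667)) / 5 = 1/5 = 0.2
  S[X_2,X_2] = ((3.3333)·(3.3333) + (1.3333)·(1.3333) + (-4.6667)·(-4.6667) + (0.3333)·(0.3333) + (3.3333)·(3.3333) + (-3.6667)·(-3.6667)) / 5 = 59.3333/5 = 11.8667
  S = [[10.4, 0.2],
 [0.2, 11.8667]].

Step 3 — invert S. det(S) = 10.4·11.8667 - (0.2)² = 123.3733.
  S^{-1} = (1/det) · [[d, -b], [-b, a]] = [[0.0962, -0.0016],
 [-0.0016, 0.0843]].

Step 4 — quadratic form (x̄ - mu_0)^T · S^{-1} · (x̄ - mu_0):
  S^{-1} · (x̄ - mu_0) = (0.1, -0.1983),
  (x̄ - mu_0)^T · [...] = (1)·(0.1) + (-2.3333)·(-0.1983) = 0.5627.

Step 5 — scale by n: T² = 6 · 0.5627 = 3.3762.

T² ≈ 3.3762


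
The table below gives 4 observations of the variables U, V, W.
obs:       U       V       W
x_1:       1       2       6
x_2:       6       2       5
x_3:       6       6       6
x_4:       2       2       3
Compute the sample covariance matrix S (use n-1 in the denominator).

Step 1 — column means:
  mean(U) = (1 + 6 + 6 + 2) / 4 = 15/4 = 3.75
  mean(V) = (2 + 2 + 6 + 2) / 4 = 12/4 = 3
  mean(W) = (6 + 5 + 6 + 3) / 4 = 20/4 = 5

Step 2 — sample covariance S[i,j] = (1/(n-1)) · Σ_k (x_{k,i} - mean_i) · (x_{k,j} - mean_j), with n-1 = 3.
  S[U,U] = ((-2.75)·(-2.75) + (2.25)·(2.25) + (2.25)·(2.25) + (-1.75)·(-1.75)) / 3 = 20.75/3 = 6.9167
  S[U,V] = ((-2.75)·(-1) + (2.25)·(-1) + (2.25)·(3) + (-1.75)·(-1)) / 3 = 9/3 = 3
  S[U,W] = ((-2.75)·(1) + (2.25)·(0) + (2.25)·(1) + (-1.75)·(-2)) / 3 = 3/3 = 1
  S[V,V] = ((-1)·(-1) + (-1)·(-1) + (3)·(3) + (-1)·(-1)) / 3 = 12/3 = 4
  S[V,W] = ((-1)·(1) + (-1)·(0) + (3)·(1) + (-1)·(-2)) / 3 = 4/3 = 1.3333
  S[W,W] = ((1)·(1) + (0)·(0) + (1)·(1) + (-2)·(-2)) / 3 = 6/3 = 2

S is symmetric (S[j,i] = S[i,j]). Assembling:

S = [[6.9167, 3, 1],
 [3, 4, 1.3333],
 [1, 1.3333, 2]]


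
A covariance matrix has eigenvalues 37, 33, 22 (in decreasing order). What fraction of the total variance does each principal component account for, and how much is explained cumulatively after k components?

Step 1 — total variance = trace(Sigma) = Σ λ_i = 37 + 33 + 22 = 92.

Step 2 — fraction explained by component i = λ_i / Σ λ:
  PC1: 37/92 = 0.4022
  PC2: 33/92 = 0.3587
  PC3: 22/92 = 0.2391

Step 3 — cumulative fraction after k components = (λ_1 + ... + λ_k) / Σ λ:
  k = 1: 37/92 = 0.4022
  k = 2: (37 + 33)/92 = 70/92 = 0.7609
  k = 3: (37 + 33 + 22)/92 = 92/92 = 1

Summary (fraction, with percent):

explained: PC1 0.4022 (40.22%), PC2 0.3587 (35.87%), PC3 0.2391 (23.91%);  cumulative: 0.4022, 0.7609, 1


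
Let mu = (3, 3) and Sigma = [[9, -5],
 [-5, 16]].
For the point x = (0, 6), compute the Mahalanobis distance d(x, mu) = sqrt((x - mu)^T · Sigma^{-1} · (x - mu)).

Step 1 — centre the observation: (x - mu) = (-3, 3).

Step 2 — invert Sigma. det(Sigma) = 9·16 - (-5)² = 119.
  Sigma^{-1} = (1/det) · [[d, -b], [-b, a]] = [[0.1345, 0.042],
 [0.042, 0.0756]].

Step 3 — form the quadratic (x - mu)^T · Sigma^{-1} · (x - mu):
  Sigma^{-1} · (x - mu) = (-0.2773, 0.1008).
  (x - mu)^T · [Sigma^{-1} · (x - mu)] = (-3)·(-0.2773) + (3)·(0.1008) = 1.1345.

Step 4 — take square root: d = √(1.1345) ≈ 1.0651.

d(x, mu) = √(1.1345) ≈ 1.0651


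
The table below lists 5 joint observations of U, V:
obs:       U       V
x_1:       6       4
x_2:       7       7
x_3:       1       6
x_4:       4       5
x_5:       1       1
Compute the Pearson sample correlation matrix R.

Step 1 — column means:
  mean(U) = (6 + 7 + 1 + 4 + 1) / 5 = 19/5 = 3.8
  mean(V) = (4 + 7 + 6 + 5 + 1) / 5 = 23/5 = 4.6

Step 2 — sample variances and covariances s[i,j] = (1/(n-1)) · Σ_k (x_{k,i} - mean_i) · (x_{k,j} - mean_j), with n-1 = 4:
  s[U,U] = ((2.2)·(2.2) + (3.2)·(3.2) + (-2.8)·(-2.8) + (0.2)·(0.2) + (-2.8)·(-2.8)) / 4 = 30.8/4 = 7.7
  s[U,V] = ((2.2)·(-0.6) + (3.2)·(2.4) + (-2.8)·(1.4) + (0.2)·(0.4) + (-2.8)·(-3.6)) / 4 = 12.6/4 = 3.15
  s[V,V] = ((-0.6)·(-0.6) + (2.4)·(2.4) + (1.4)·(1.4) + (0.4)·(0.4) + (-3.6)·(-3.6)) / 4 = 21.2/4 = 5.3
  Sample standard deviations s_i = √(s[i,i]):
  s(U) = √(7.7) = 2.7749
  s(V) = √(5.3) = 2.3022

Step 3 — r_{ij} = s_{ij} / (s_i · s_j):
  r[U,U] = 1 (diagonal).
  r[U,V] = 3.15 / (2.7749 · 2.3022) = 3.15 / 6.3883 = 0.4931
  r[V,V] = 1 (diagonal).

R is symmetric with unit diagonal. Assembling:

R = [[1, 0.4931],
 [0.4931, 1]]


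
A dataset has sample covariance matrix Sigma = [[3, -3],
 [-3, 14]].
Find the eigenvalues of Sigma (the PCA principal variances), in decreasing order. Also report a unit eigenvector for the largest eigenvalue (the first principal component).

Step 1 — characteristic polynomial of 2×2 Sigma:
  det(Sigma - λI) = λ² - trace · λ + det = 0.
  trace = 3 + 14 = 17, det = 3·14 - (-3)² = 33.
Step 2 — discriminant:
  Δ = trace² - 4·det = 289 - 132 = 157.
Step 3 — eigenvalues:
  λ = (trace ± √Δ)/2 = (17 ± 12.53)/2,
  λ_1 = 14.765,  λ_2 = 2.235.

Step 4 — unit eigenvector for λ_1: solve (Sigma - λ_1 I)v = 0. First row:
  (3 - 14.765)·v_x + (-3)·v_y = 0, i.e. (-11.765)·v_x + (-3)·v_y = 0,
  so v ∝ (b, λ_1 - a) = (-3, 11.765); multiply by -1 so the first entry is positive: u = (3, -11.765).
  ||u|| = √((3)² + (-11.765)²) = √(147.4148) ≈ 12.1414,
  v_1 = u/||u|| ≈ (0.2471, -0.969) (||v_1|| = 1).

λ_1 = 14.765,  λ_2 = 2.235;  v_1 ≈ (0.2471, -0.969)


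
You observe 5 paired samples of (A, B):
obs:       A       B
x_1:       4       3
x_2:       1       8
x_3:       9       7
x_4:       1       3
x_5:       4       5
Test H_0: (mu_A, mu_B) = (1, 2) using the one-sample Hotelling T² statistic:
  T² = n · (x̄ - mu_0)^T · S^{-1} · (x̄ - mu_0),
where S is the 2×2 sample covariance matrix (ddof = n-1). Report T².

Step 1 — sample mean vector:
  mean(A) = (4 + 1 + 9 + 1 + 4) / 5 = 19/5 = 3.8
  mean(B) = (3 + 8 + 7 + 3 + 5) / 5 = 26/5 = 5.2
  x̄ = (3.8, 5.2),  deviation x̄ - mu_0 = (3.8, 5.2) - (1, 2) = (2.8, 3.2).

Step 2 — sample covariance matrix, S[i,j] = (1/(n-1)) · Σ_k (x_{k,i} - mean_i) · (x_{k,j} - mean_j), divisor n-1 = 4:
  S[A,A] = ((0.2)·(0.2) + (-2.8)·(-2.8) + (5.2)·(5.2) + (-2.8)·(-2.8) + (0.2)·(0.2)) / 4 = 42.8/4 = 10.7
  S[A,B] = ((0.2)·(-2.2) + (-2.8)·(2.8) + (5.2)·(1.8) + (-2.8)·(-2.2) + (0.2)·(-0.2)) / 4 = 7.2/4 = 1.8
  S[B,B] = ((-2.2)·(-2.2) + (2.8)·(2.8) + (1.8)·(1.8) + (-2.2)·(-2.2) + (-0.2)·(-0.2)) / 4 = 20.8/4 = 5.2
  S = [[10.7, 1.8],
 [1.8, 5.2]].

Step 3 — invert S. det(S) = 10.7·5.2 - (1.8)² = 52.4.
  S^{-1} = (1/det) · [[d, -b], [-b, a]] = [[0.0992, -0.0344],
 [-0.0344, 0.2042]].

Step 4 — quadratic form (x̄ - mu_0)^T · S^{-1} · (x̄ - mu_0):
  S^{-1} · (x̄ - mu_0) = (0.1679, 0.5573),
  (x̄ - mu_0)^T · [...] = (2.8)·(0.1679) + (3.2)·(0.5573) = 2.2534.

Step 5 — scale by n: T² = 5 · 2.2534 = 11.2672.

T² ≈ 11.2672


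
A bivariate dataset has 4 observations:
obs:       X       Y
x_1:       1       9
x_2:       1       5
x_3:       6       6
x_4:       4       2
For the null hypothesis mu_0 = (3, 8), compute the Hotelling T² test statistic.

Step 1 — sample mean vector:
  mean(X) = (1 + 1 + 6 + 4) / 4 = 12/4 = 3
  mean(Y) = (9 + 5 + 6 + 2) / 4 = 22/4 = 5.5
  x̄ = (3, 5.5),  deviation x̄ - mu_0 = (3, 5.5) - (3, 8) = (0, -2.5).

Step 2 — sample covariance matrix, S[i,j] = (1/(n-1)) · Σ_k (x_{k,i} - mean_i) · (x_{k,j} - mean_j), divisor n-1 = 3:
  S[X,X] = ((-2)·(-2) + (-2)·(-2) + (3)·(3) + (1)·(1)) / 3 = 18/3 = 6
  S[X,Y] = ((-2)·(3.5) + (-2)·(-0.5) + (3)·(0.5) + (1)·(-3.5)) / 3 = -8/3 = -2.6667
  S[Y,Y] = ((3.5)·(3.5) + (-0.5)·(-0.5) + (0.5)·(0.5) + (-3.5)·(-3.5)) / 3 = 25/3 = 8.3333
  S = [[6, -2.6667],
 [-2.6667, 8.3333]].

Step 3 — invert S. det(S) = 6·8.3333 - (-2.6667)² = 42.8889.
  S^{-1} = (1/det) · [[d, -b], [-b, a]] = [[0.1943, 0.0622],
 [0.0622, 0.1399]].

Step 4 — quadratic form (x̄ - mu_0)^T · S^{-1} · (x̄ - mu_0):
  S^{-1} · (x̄ - mu_0) = (-0.1554, -0.3497),
  (x̄ - mu_0)^T · [...] = (0)·(-0.1554) + (-2.5)·(-0.3497) = 0.8744.

Step 5 — scale by n: T² = 4 · 0.8744 = 3.4974.

T² ≈ 3.4974


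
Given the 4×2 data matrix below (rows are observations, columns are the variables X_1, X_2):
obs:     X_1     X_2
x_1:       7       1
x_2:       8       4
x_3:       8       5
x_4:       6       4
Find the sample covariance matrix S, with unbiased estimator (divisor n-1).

Step 1 — column means:
  mean(X_1) = (7 + 8 + 8 + 6) / 4 = 29/4 = 7.25
  mean(X_2) = (1 + 4 + 5 + 4) / 4 = 14/4 = 3.5

Step 2 — sample covariance S[i,j] = (1/(n-1)) · Σ_k (x_{k,i} - mean_i) · (x_{k,j} - mean_j), with n-1 = 3.
  S[X_1,X_1] = ((-0.25)·(-0.25) + (0.75)·(0.75) + (0.75)·(0.75) + (-1.25)·(-1.25)) / 3 = 2.75/3 = 0.9167
  S[X_1,X_2] = ((-0.25)·(-2.5) + (0.75)·(0.5) + (0.75)·(1.5) + (-1.25)·(0.5)) / 3 = 1.5/3 = 0.5
  S[X_2,X_2] = ((-2.5)·(-2.5) + (0.5)·(0.5) + (1.5)·(1.5) + (0.5)·(0.5)) / 3 = 9/3 = 3

S is symmetric (S[j,i] = S[i,j]). Assembling:

S = [[0.9167, 0.5],
 [0.5, 3]]


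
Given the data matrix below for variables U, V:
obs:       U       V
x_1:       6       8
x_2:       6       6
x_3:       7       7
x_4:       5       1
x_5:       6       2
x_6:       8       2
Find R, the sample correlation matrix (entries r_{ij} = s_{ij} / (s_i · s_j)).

Step 1 — column means:
  mean(U) = (6 + 6 + 7 + 5 + 6 + 8) / 6 = 38/6 = 6.3333
  mean(V) = (8 + 6 + 7 + 1 + 2 + 2) / 6 = 26/6 = 4.3333

Step 2 — sample variances and covariances s[i,j] = (1/(n-1)) · Σ_k (x_{k,i} - mean_i) · (x_{k,j} - mean_j), with n-1 = 5:
  s[U,U] = ((-0.3333)·(-0.3333) + (-0.3333)·(-0.3333) + (0.6667)·(0.6667) + (-1.3333)·(-1.3333) + (-0.3333)·(-0.3333) + (1.6667)·(1.6667)) / 5 = 5.3333/5 = 1.0667
  s[U,V] = ((-0.3333)·(3.6667) + (-0.3333)·(1.6667) + (0.6667)·(2.6667) + (-1.3333)·(-3.3333) + (-0.3333)·(-2.3333) + (1.6667)·(-2.3333)) / 5 = 1.3333/5 = 0.2667
  s[V,V] = ((3.6667)·(3.6667) + (1.6667)·(1.6667) + (2.6667)·(2.6667) + (-3.3333)·(-3.3333) + (-2.3333)·(-2.3333) + (-2.3333)·(-2.3333)) / 5 = 45.3333/5 = 9.0667
  Sample standard deviations s_i = √(s[i,i]):
  s(U) = √(1.0667) = 1.0328
  s(V) = √(9.0667) = 3.0111

Step 3 — r_{ij} = s_{ij} / (s_i · s_j):
  r[U,U] = 1 (diagonal).
  r[U,V] = 0.2667 / (1.0328 · 3.0111) = 0.2667 / 3.1098 = 0.0857
  r[V,V] = 1 (diagonal).

R is symmetric with unit diagonal. Assembling:

R = [[1, 0.0857],
 [0.0857, 1]]


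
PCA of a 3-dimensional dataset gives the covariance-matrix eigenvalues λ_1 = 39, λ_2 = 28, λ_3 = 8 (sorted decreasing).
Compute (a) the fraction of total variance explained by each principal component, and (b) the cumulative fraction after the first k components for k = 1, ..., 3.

Step 1 — total variance = trace(Sigma) = Σ λ_i = 39 + 28 + 8 = 75.

Step 2 — fraction explained by component i = λ_i / Σ λ:
  PC1: 39/75 = 0.52
  PC2: 28/75 = 0.3733
  PC3: 8/75 = 0.1067

Step 3 — cumulative fraction after k components = (λ_1 + ... + λ_k) / Σ λ:
  k = 1: 39/75 = 0.52
  k = 2: (39 + 28)/75 = 67/75 = 0.8933
  k = 3: (39 + 28 + 8)/75 = 75/75 = 1

Summary (fraction, with percent):

explained: PC1 0.52 (52%), PC2 0.3733 (37.33%), PC3 0.1067 (10.67%);  cumulative: 0.52, 0.8933, 1


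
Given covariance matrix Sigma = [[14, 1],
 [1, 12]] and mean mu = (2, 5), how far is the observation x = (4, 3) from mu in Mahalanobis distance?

Step 1 — centre the observation: (x - mu) = (2, -2).

Step 2 — invert Sigma. det(Sigma) = 14·12 - (1)² = 167.
  Sigma^{-1} = (1/det) · [[d, -b], [-b, a]] = [[0.0719, -0.006],
 [-0.006, 0.0838]].

Step 3 — form the quadratic (x - mu)^T · Sigma^{-1} · (x - mu):
  Sigma^{-1} · (x - mu) = (0.1557, -0.1796).
  (x - mu)^T · [Sigma^{-1} · (x - mu)] = (2)·(0.1557) + (-2)·(-0.1796) = 0.6707.

Step 4 — take square root: d = √(0.6707) ≈ 0.8189.

d(x, mu) = √(0.6707) ≈ 0.8189


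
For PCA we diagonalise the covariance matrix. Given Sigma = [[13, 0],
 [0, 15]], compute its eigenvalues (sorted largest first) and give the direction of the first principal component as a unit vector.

Step 1 — characteristic polynomial of 2×2 Sigma:
  det(Sigma - λI) = λ² - trace · λ + det = 0.
  trace = 13 + 15 = 28, det = 13·15 - (0)² = 195.
Step 2 — discriminant:
  Δ = trace² - 4·det = 784 - 780 = 4.
Step 3 — eigenvalues:
  λ = (trace ± √Δ)/2 = (28 ± 2)/2,
  λ_1 = 15,  λ_2 = 13.

Step 4 — unit eigenvector for λ_1: Sigma is diagonal, so its eigenvectors are the coordinate axes. λ_1 = 15 is the diagonal entry on the second coordinate axis, hence
  v_1 = (0, 1) (||v_1|| = 1).

λ_1 = 15,  λ_2 = 13;  v_1 ≈ (0, 1)


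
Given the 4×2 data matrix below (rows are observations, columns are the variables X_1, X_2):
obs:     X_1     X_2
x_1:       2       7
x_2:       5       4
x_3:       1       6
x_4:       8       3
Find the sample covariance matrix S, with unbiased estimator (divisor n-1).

Step 1 — column means:
  mean(X_1) = (2 + 5 + 1 + 8) / 4 = 16/4 = 4
  mean(X_2) = (7 + 4 + 6 + 3) / 4 = 20/4 = 5

Step 2 — sample covariance S[i,j] = (1/(n-1)) · Σ_k (x_{k,i} - mean_i) · (x_{k,j} - mean_j), with n-1 = 3.
  S[X_1,X_1] = ((-2)·(-2) + (1)·(1) + (-3)·(-3) + (4)·(4)) / 3 = 30/3 = 10
  S[X_1,X_2] = ((-2)·(2) + (1)·(-1) + (-3)·(1) + (4)·(-2)) / 3 = -16/3 = -5.3333
  S[X_2,X_2] = ((2)·(2) + (-1)·(-1) + (1)·(1) + (-2)·(-2)) / 3 = 10/3 = 3.3333

S is symmetric (S[j,i] = S[i,j]). Assembling:

S = [[10, -5.3333],
 [-5.3333, 3.3333]]


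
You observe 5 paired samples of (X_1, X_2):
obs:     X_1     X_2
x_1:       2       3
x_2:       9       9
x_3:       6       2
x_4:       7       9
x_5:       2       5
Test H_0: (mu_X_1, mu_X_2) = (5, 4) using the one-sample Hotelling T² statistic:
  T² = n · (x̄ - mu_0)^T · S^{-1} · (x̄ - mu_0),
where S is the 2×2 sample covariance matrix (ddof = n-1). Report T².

Step 1 — sample mean vector:
  mean(X_1) = (2 + 9 + 6 + 7 + 2) / 5 = 26/5 = 5.2
  mean(X_2) = (3 + 9 + 2 + 9 + 5) / 5 = 28/5 = 5.6
  x̄ = (5.2, 5.6),  deviation x̄ - mu_0 = (5.2, 5.6) - (5, 4) = (0.2, 1.6).

Step 2 — sample covariance matrix, S[i,j] = (1/(n-1)) · Σ_k (x_{k,i} - mean_i) · (x_{k,j} - mean_j), divisor n-1 = 4:
  S[X_1,X_1] = ((-3.2)·(-3.2) + (3.8)·(3.8) + (0.8)·(0.8) + (1.8)·(1.8) + (-3.2)·(-3.2)) / 4 = 38.8/4 = 9.7
  S[X_1,X_2] = ((-3.2)·(-2.6) + (3.8)·(3.4) + (0.8)·(-3.6) + (1.8)·(3.4) + (-3.2)·(-0.6)) / 4 = 26.4/4 = 6.6
  S[X_2,X_2] = ((-2.6)·(-2.6) + (3.4)·(3.4) + (-3.6)·(-3.6) + (3.4)·(3.4) + (-0.6)·(-0.6)) / 4 = 43.2/4 = 10.8
  S = [[9.7, 6.6],
 [6.6, 10.8]].

Step 3 — invert S. det(S) = 9.7·10.8 - (6.6)² = 61.2.
  S^{-1} = (1/det) · [[d, -b], [-b, a]] = [[0.1765, -0.1078],
 [-0.1078, 0.1585]].

Step 4 — quadratic form (x̄ - mu_0)^T · S^{-1} · (x̄ - mu_0):
  S^{-1} · (x̄ - mu_0) = (-0.1373, 0.232),
  (x̄ - mu_0)^T · [...] = (0.2)·(-0.1373) + (1.6)·(0.232) = 0.3438.

Step 5 — scale by n: T² = 5 · 0.3438 = 1.719.

T² ≈ 1.719


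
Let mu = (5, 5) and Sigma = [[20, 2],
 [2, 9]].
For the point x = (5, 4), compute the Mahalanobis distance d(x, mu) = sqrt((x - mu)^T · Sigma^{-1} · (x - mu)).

Step 1 — centre the observation: (x - mu) = (0, -1).

Step 2 — invert Sigma. det(Sigma) = 20·9 - (2)² = 176.
  Sigma^{-1} = (1/det) · [[d, -b], [-b, a]] = [[0.0511, -0.0114],
 [-0.0114, 0.1136]].

Step 3 — form the quadratic (x - mu)^T · Sigma^{-1} · (x - mu):
  Sigma^{-1} · (x - mu) = (0.0114, -0.1136).
  (x - mu)^T · [Sigma^{-1} · (x - mu)] = (0)·(0.0114) + (-1)·(-0.1136) = 0.1136.

Step 4 — take square root: d = √(0.1136) ≈ 0.3371.

d(x, mu) = √(0.1136) ≈ 0.3371


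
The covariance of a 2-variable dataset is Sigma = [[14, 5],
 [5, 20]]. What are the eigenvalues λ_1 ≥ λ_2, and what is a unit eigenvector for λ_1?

Step 1 — characteristic polynomial of 2×2 Sigma:
  det(Sigma - λI) = λ² - trace · λ + det = 0.
  trace = 14 + 20 = 34, det = 14·20 - (5)² = 255.
Step 2 — discriminant:
  Δ = trace² - 4·det = 1156 - 1020 = 136.
Step 3 — eigenvalues:
  λ = (trace ± √Δ)/2 = (34 ± 11.6619)/2,
  λ_1 = 22.831,  λ_2 = 11.169.

Step 4 — unit eigenvector for λ_1: solve (Sigma - λ_1 I)v = 0. First row:
  (14 - 22.831)·v_x + (5)·v_y = 0, i.e. (-8.831)·v_x + (5)·v_y = 0,
  so v ∝ (b, λ_1 - a) = (5, 8.831) = u.
  ||u|| = √((5)² + (8.831)²) = √(102.9857) ≈ 10.1482,
  v_1 = u/||u|| ≈ (0.4927, 0.8702) (||v_1|| = 1).

λ_1 = 22.831,  λ_2 = 11.169;  v_1 ≈ (0.4927, 0.8702)


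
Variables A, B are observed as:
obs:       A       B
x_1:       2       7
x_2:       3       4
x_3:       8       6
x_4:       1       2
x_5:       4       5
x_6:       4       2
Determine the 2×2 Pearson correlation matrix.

Step 1 — column means:
  mean(A) = (2 + 3 + 8 + 1 + 4 + 4) / 6 = 22/6 = 3.6667
  mean(B) = (7 + 4 + 6 + 2 + 5 + 2) / 6 = 26/6 = 4.3333

Step 2 — sample variances and covariances s[i,j] = (1/(n-1)) · Σ_k (x_{k,i} - mean_i) · (x_{k,j} - mean_j), with n-1 = 5:
  s[A,A] = ((-1.6667)·(-1.6667) + (-0.6667)·(-0.6667) + (4.3333)·(4.3333) + (-2.6667)·(-2.6667) + (0.3333)·(0.3333) + (0.3333)·(0.3333)) / 5 = 29.3333/5 = 5.8667
  s[A,B] = ((-1.6667)·(2.6667) + (-0.6667)·(-0.3333) + (4.3333)·(1.6667) + (-2.6667)·(-2.3333) + (0.3333)·(0.6667) + (0.3333)·(-2.3333)) / 5 = 8.6667/5 = 1.7333
  s[B,B] = ((2.6667)·(2.6667) + (-0.3333)·(-0.3333) + (1.6667)·(1.6667) + (-2.3333)·(-2.3333) + (0.6667)·(0.6667) + (-2.3333)·(-2.3333)) / 5 = 21.3333/5 = 4.2667
  Sample standard deviations s_i = √(s[i,i]):
  s(A) = √(5.8667) = 2.4221
  s(B) = √(4.2667) = 2.0656

Step 3 — r_{ij} = s_{ij} / (s_i · s_j):
  r[A,A] = 1 (diagonal).
  r[A,B] = 1.7333 / (2.4221 · 2.0656) = 1.7333 / 5.0031 = 0.3465
  r[B,B] = 1 (diagonal).

R is symmetric with unit diagonal. Assembling:

R = [[1, 0.3465],
 [0.3465, 1]]


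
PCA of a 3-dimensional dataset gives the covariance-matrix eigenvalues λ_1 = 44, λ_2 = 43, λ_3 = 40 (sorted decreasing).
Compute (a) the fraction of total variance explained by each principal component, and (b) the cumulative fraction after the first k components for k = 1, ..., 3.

Step 1 — total variance = trace(Sigma) = Σ λ_i = 44 + 43 + 40 = 127.

Step 2 — fraction explained by component i = λ_i / Σ λ:
  PC1: 44/127 = 0.3465
  PC2: 43/127 = 0.3386
  PC3: 40/127 = 0.315

Step 3 — cumulative fraction after k components = (λ_1 + ... + λ_k) / Σ λ:
  k = 1: 44/127 = 0.3465
  k = 2: (44 + 43)/127 = 87/127 = 0.685
  k = 3: (44 + 43 + 40)/127 = 127/127 = 1

Summary (fraction, with percent):

explained: PC1 0.3465 (34.65%), PC2 0.3386 (33.86%), PC3 0.315 (31.5%);  cumulative: 0.3465, 0.685, 1


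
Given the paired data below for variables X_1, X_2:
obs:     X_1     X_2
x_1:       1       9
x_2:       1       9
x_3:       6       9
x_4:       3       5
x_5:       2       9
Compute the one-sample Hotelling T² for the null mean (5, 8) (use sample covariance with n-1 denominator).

Step 1 — sample mean vector:
  mean(X_1) = (1 + 1 + 6 + 3 + 2) / 5 = 13/5 = 2.6
  mean(X_2) = (9 + 9 + 9 + 5 + 9) / 5 = 41/5 = 8.2
  x̄ = (2.6, 8.2),  deviation x̄ - mu_0 = (2.6, 8.2) - (5, 8) = (-2.4, 0.2).

Step 2 — sample covariance matrix, S[i,j] = (1/(n-1)) · Σ_k (x_{k,i} - mean_i) · (x_{k,j} - mean_j), divisor n-1 = 4:
  S[X_1,X_1] = ((-1.6)·(-1.6) + (-1.6)·(-1.6) + (3.4)·(3.4) + (0.4)·(0.4) + (-0.6)·(-0.6)) / 4 = 17.2/4 = 4.3
  S[X_1,X_2] = ((-1.6)·(0.8) + (-1.6)·(0.8) + (3.4)·(0.8) + (0.4)·(-3.2) + (-0.6)·(0.8)) / 4 = -1.6/4 = -0.4
  S[X_2,X_2] = ((0.8)·(0.8) + (0.8)·(0.8) + (0.8)·(0.8) + (-3.2)·(-3.2) + (0.8)·(0.8)) / 4 = 12.8/4 = 3.2
  S = [[4.3, -0.4],
 [-0.4, 3.2]].

Step 3 — invert S. det(S) = 4.3·3.2 - (-0.4)² = 13.6.
  S^{-1} = (1/det) · [[d, -b], [-b, a]] = [[0.2353, 0.0294],
 [0.0294, 0.3162]].

Step 4 — quadratic form (x̄ - mu_0)^T · S^{-1} · (x̄ - mu_0):
  S^{-1} · (x̄ - mu_0) = (-0.5588, -0.0074),
  (x̄ - mu_0)^T · [...] = (-2.4)·(-0.5588) + (0.2)·(-0.0074) = 1.3397.

Step 5 — scale by n: T² = 5 · 1.3397 = 6.6985.

T² ≈ 6.6985


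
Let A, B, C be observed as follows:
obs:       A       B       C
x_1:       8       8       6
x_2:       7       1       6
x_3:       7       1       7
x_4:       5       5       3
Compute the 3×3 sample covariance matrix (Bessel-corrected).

Step 1 — column means:
  mean(A) = (8 + 7 + 7 + 5) / 4 = 27/4 = 6.75
  mean(B) = (8 + 1 + 1 + 5) / 4 = 15/4 = 3.75
  mean(C) = (6 + 6 + 7 + 3) / 4 = 22/4 = 5.5

Step 2 — sample covariance S[i,j] = (1/(n-1)) · Σ_k (x_{k,i} - mean_i) · (x_{k,j} - mean_j), with n-1 = 3.
  S[A,A] = ((1.25)·(1.25) + (0.25)·(0.25) + (0.25)·(0.25) + (-1.75)·(-1.75)) / 3 = 4.75/3 = 1.5833
  S[A,B] = ((1.25)·(4.25) + (0.25)·(-2.75) + (0.25)·(-2.75) + (-1.75)·(1.25)) / 3 = 1.75/3 = 0.5833
  S[A,C] = ((1.25)·(0.5) + (0.25)·(0.5) + (0.25)·(1.5) + (-1.75)·(-2.5)) / 3 = 5.5/3 = 1.8333
  S[B,B] = ((4.25)·(4.25) + (-2.75)·(-2.75) + (-2.75)·(-2.75) + (1.25)·(1.25)) / 3 = 34.75/3 = 11.5833
  S[B,C] = ((4.25)·(0.5) + (-2.75)·(0.5) + (-2.75)·(1.5) + (1.25)·(-2.5)) / 3 = -6.5/3 = -2.1667
  S[C,C] = ((0.5)·(0.5) + (0.5)·(0.5) + (1.5)·(1.5) + (-2.5)·(-2.5)) / 3 = 9/3 = 3

S is symmetric (S[j,i] = S[i,j]). Assembling:

S = [[1.5833, 0.5833, 1.8333],
 [0.5833, 11.5833, -2.1667],
 [1.8333, -2.1667, 3]]


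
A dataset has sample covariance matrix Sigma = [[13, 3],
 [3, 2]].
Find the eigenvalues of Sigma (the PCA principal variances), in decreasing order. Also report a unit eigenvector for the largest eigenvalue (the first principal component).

Step 1 — characteristic polynomial of 2×2 Sigma:
  det(Sigma - λI) = λ² - trace · λ + det = 0.
  trace = 13 + 2 = 15, det = 13·2 - (3)² = 17.
Step 2 — discriminant:
  Δ = trace² - 4·det = 225 - 68 = 157.
Step 3 — eigenvalues:
  λ = (trace ± √Δ)/2 = (15 ± 12.53)/2,
  λ_1 = 13.765,  λ_2 = 1.235.

Step 4 — unit eigenvector for λ_1: solve (Sigma - λ_1 I)v = 0. First row:
  (13 - 13.765)·v_x + (3)·v_y = 0, i.e. (-0.765)·v_x + (3)·v_y = 0,
  so v ∝ (b, λ_1 - a) = (3, 0.765) = u.
  ||u|| = √((3)² + (0.765)²) = √(9.5852) ≈ 3.096,
  v_1 = u/||u|| ≈ (0.969, 0.2471) (||v_1|| = 1).

λ_1 = 13.765,  λ_2 = 1.235;  v_1 ≈ (0.969, 0.2471)


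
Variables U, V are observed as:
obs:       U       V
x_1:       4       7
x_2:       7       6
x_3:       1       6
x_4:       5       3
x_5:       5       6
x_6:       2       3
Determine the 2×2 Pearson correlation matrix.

Step 1 — column means:
  mean(U) = (4 + 7 + 1 + 5 + 5 + 2) / 6 = 24/6 = 4
  mean(V) = (7 + 6 + 6 + 3 + 6 + 3) / 6 = 31/6 = 5.1667

Step 2 — sample variances and covariances s[i,j] = (1/(n-1)) · Σ_k (x_{k,i} - mean_i) · (x_{k,j} - mean_j), with n-1 = 5:
  s[U,U] = ((0)·(0) + (3)·(3) + (-3)·(-3) + (1)·(1) + (1)·(1) + (-2)·(-2)) / 5 = 24/5 = 4.8
  s[U,V] = ((0)·(1.8333) + (3)·(0.8333) + (-3)·(0.8333) + (1)·(-2.1667) + (1)·(0.8333) + (-2)·(-2.1667)) / 5 = 3/5 = 0.6
  s[V,V] = ((1.8333)·(1.8333) + (0.8333)·(0.8333) + (0.8333)·(0.8333) + (-2.1667)·(-2.1667) + (0.8333)·(0.8333) + (-2.1667)·(-2.1667)) / 5 = 14.8333/5 = 2.9667
  Sample standard deviations s_i = √(s[i,i]):
  s(U) = √(4.8) = 2.1909
  s(V) = √(2.9667) = 1.7224

Step 3 — r_{ij} = s_{ij} / (s_i · s_j):
  r[U,U] = 1 (diagonal).
  r[U,V] = 0.6 / (2.1909 · 1.7224) = 0.6 / 3.7736 = 0.159
  r[V,V] = 1 (diagonal).

R is symmetric with unit diagonal. Assembling:

R = [[1, 0.159],
 [0.159, 1]]


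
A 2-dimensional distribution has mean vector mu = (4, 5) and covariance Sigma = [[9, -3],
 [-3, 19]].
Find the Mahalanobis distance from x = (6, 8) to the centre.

Step 1 — centre the observation: (x - mu) = (2, 3).

Step 2 — invert Sigma. det(Sigma) = 9·19 - (-3)² = 162.
  Sigma^{-1} = (1/det) · [[d, -b], [-b, a]] = [[0.1173, 0.0185],
 [0.0185, 0.0556]].

Step 3 — form the quadratic (x - mu)^T · Sigma^{-1} · (x - mu):
  Sigma^{-1} · (x - mu) = (0.2901, 0.2037).
  (x - mu)^T · [Sigma^{-1} · (x - mu)] = (2)·(0.2901) + (3)·(0.2037) = 1.1914.

Step 4 — take square root: d = √(1.1914) ≈ 1.0915.

d(x, mu) = √(1.1914) ≈ 1.0915


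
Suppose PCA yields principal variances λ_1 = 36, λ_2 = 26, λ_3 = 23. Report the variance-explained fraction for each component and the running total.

Step 1 — total variance = trace(Sigma) = Σ λ_i = 36 + 26 + 23 = 85.

Step 2 — fraction explained by component i = λ_i / Σ λ:
  PC1: 36/85 = 0.4235
  PC2: 26/85 = 0.3059
  PC3: 23/85 = 0.2706

Step 3 — cumulative fraction after k components = (λ_1 + ... + λ_k) / Σ λ:
  k = 1: 36/85 = 0.4235
  k = 2: (36 + 26)/85 = 62/85 = 0.7294
  k = 3: (36 + 26 + 23)/85 = 85/85 = 1

Summary (fraction, with percent):

explained: PC1 0.4235 (42.35%), PC2 0.3059 (30.59%), PC3 0.2706 (27.06%);  cumulative: 0.4235, 0.7294, 1


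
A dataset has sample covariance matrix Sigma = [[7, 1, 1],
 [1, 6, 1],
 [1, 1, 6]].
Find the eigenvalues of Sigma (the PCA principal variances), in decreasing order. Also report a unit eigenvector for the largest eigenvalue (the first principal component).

Step 1 — characteristic polynomial p(λ) = det(λI - Sigma) = λ³ - tr·λ² + c_1·λ - det, where tr = trace, c_1 = sum of the principal 2×2 minors, det = det(Sigma):
  tr = 7 + 6 + 6 = 19,
  c_1 = (7·6 - (1)²) + (7·6 - (1)²) + (6·6 - (1)²) = 41 + 41 + 35 = 117,
  det = 7·(6·6 - (1)²) - (1)·((1)·6 - (1)·(1)) + (1)·((1)·(1) - 6·(1)) = 7·(35) - (1)·(5) + (1)·(-5) = 235.
  So p(λ) = λ³ - 19λ² + 117λ - 235.
Step 2 — look for an integer root (rational root theorem: any rational root is an integer divisor of 235). Testing λ = 5:
  p(5) = 125 - 475 + 585 - 235 = 0  ✓
  Dividing out (λ - 5): p(λ) = (λ - 5)(λ² - 14λ + 47).
Step 3 — remaining eigenvalues from the quadratic λ² - 14λ + 47 = 0:
  Δ = 14² - 4·47 = 196 - 188 = 8,  λ = (14 ± √8)/2 = (14 ± 2.8284)/2 ≈ 8.4142 or 5.5858.
  Sorted: λ_1 = 8.4142,  λ_2 = 5.5858,  λ_3 = 5  (check: sum = 19 = tr ✓).

Step 4 — unit eigenvector for λ_1 ≈ 8.4142: v spans the null space of (Sigma - λ_1 I), whose rows are
  r_1 = (-1.4142, 1, 1),  r_2 = (1, -2.4142, 1),  r_3 = (1, 1, -2.4142).
  v is orthogonal to every row, so take v ∝ r_1 × r_2 = ((1)·(1) - (1)·(-2.4142), (1)·(1) - (-1.4142)·(1), (-1.4142)·(-2.4142) - (1)·(1)) ≈ (3.4142, 2.4142, 2.4142).
  Let u = (3.4142, 2.4142, 2.4142).
  ||u|| = √((3.4142)² + (2.4142)² + (2.4142)²) = √(23.3137) ≈ 4.8284,  v_1 = u/||u|| ≈ (0.7071, 0.5, 0.5) (||v_1|| = 1).

λ_1 = 8.4142,  λ_2 = 5.5858,  λ_3 = 5;  v_1 ≈ (0.7071, 0.5, 0.5)


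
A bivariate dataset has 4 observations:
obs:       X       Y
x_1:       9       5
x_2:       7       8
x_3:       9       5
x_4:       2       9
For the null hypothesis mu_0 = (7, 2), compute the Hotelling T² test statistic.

Step 1 — sample mean vector:
  mean(X) = (9 + 7 + 9 + 2) / 4 = 27/4 = 6.75
  mean(Y) = (5 + 8 + 5 + 9) / 4 = 27/4 = 6.75
  x̄ = (6.75, 6.75),  deviation x̄ - mu_0 = (6.75, 6.75) - (7, 2) = (-0.25, 4.75).

Step 2 — sample covariance matrix, S[i,j] = (1/(n-1)) · Σ_k (x_{k,i} - mean_i) · (x_{k,j} - mean_j), divisor n-1 = 3:
  S[X,X] = ((2.25)·(2.25) + (0.25)·(0.25) + (2.25)·(2.25) + (-4.75)·(-4.75)) / 3 = 32.75/3 = 10.9167
  S[X,Y] = ((2.25)·(-1.75) + (0.25)·(1.25) + (2.25)·(-1.75) + (-4.75)·(2.25)) / 3 = -18.25/3 = -6.0833
  S[Y,Y] = ((-1.75)·(-1.75) + (1.25)·(1.25) + (-1.75)·(-1.75) + (2.25)·(2.25)) / 3 = 12.75/3 = 4.25
  S = [[10.9167, -6.0833],
 [-6.0833, 4.25]].

Step 3 — invert S. det(S) = 10.9167·4.25 - (-6.0833)² = 9.3889.
  S^{-1} = (1/det) · [[d, -b], [-b, a]] = [[0.4527, 0.6479],
 [0.6479, 1.1627]].

Step 4 — quadratic form (x̄ - mu_0)^T · S^{-1} · (x̄ - mu_0):
  S^{-1} · (x̄ - mu_0) = (2.9645, 5.3609),
  (x̄ - mu_0)^T · [...] = (-0.25)·(2.9645) + (4.75)·(5.3609) = 24.7234.

Step 5 — scale by n: T² = 4 · 24.7234 = 98.8935.

T² ≈ 98.8935


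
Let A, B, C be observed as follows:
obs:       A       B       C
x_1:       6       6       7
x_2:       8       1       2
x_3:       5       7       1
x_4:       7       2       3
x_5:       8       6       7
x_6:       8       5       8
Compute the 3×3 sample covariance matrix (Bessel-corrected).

Step 1 — column means:
  mean(A) = (6 + 8 + 5 + 7 + 8 + 8) / 6 = 42/6 = 7
  mean(B) = (6 + 1 + 7 + 2 + 6 + 5) / 6 = 27/6 = 4.5
  mean(C) = (7 + 2 + 1 + 3 + 7 + 8) / 6 = 28/6 = 4.6667

Step 2 — sample covariance S[i,j] = (1/(n-1)) · Σ_k (x_{k,i} - mean_i) · (x_{k,j} - mean_j), with n-1 = 5.
  S[A,A] = ((-1)·(-1) + (1)·(1) + (-2)·(-2) + (0)·(0) + (1)·(1) + (1)·(1)) / 5 = 8/5 = 1.6
  S[A,B] = ((-1)·(1.5) + (1)·(-3.5) + (-2)·(2.5) + (0)·(-2.5) + (1)·(1.5) + (1)·(0.5)) / 5 = -8/5 = -1.6
  S[A,C] = ((-1)·(2.3333) + (1)·(-2.6667) + (-2)·(-3.6667) + (0)·(-1.6667) + (1)·(2.3333) + (1)·(3.3333)) / 5 = 8/5 = 1.6
  S[B,B] = ((1.5)·(1.5) + (-3.5)·(-3.5) + (2.5)·(2.5) + (-2.5)·(-2.5) + (1.5)·(1.5) + (0.5)·(0.5)) / 5 = 29.5/5 = 5.9
  S[B,C] = ((1.5)·(2.3333) + (-3.5)·(-2.6667) + (2.5)·(-3.6667) + (-2.5)·(-1.6667) + (1.5)·(2.3333) + (0.5)·(3.3333)) / 5 = 13/5 = 2.6
  S[C,C] = ((2.3333)·(2.3333) + (-2.6667)·(-2.6667) + (-3.6667)·(-3.6667) + (-1.6667)·(-1.6667) + (2.3333)·(2.3333) + (3.3333)·(3.3333)) / 5 = 45.3333/5 = 9.0667

S is symmetric (S[j,i] = S[i,j]). Assembling:

S = [[1.6, -1.6, 1.6],
 [-1.6, 5.9, 2.6],
 [1.6, 2.6, 9.0667]]
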